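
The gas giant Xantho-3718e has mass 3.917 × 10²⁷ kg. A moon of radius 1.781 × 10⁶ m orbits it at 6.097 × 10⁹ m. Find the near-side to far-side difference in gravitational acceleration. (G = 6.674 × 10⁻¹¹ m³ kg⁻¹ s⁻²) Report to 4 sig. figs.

Δa = 4GMr/d³
   = 4 × (6.674 × 10⁻¹¹) × (3.917 × 10²⁷) × (1.781 × 10⁶) / (6.097 × 10⁹)³
   = 8.217 × 10⁻⁶ m/s²

8.217 × 10⁻⁶ m/s²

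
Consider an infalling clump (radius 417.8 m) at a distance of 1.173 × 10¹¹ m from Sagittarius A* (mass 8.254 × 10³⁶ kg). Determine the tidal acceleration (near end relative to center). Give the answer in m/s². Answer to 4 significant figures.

2.852 × 10⁻⁴ m/s²

Differencing GM/(d−r)² and GM/d² to first order in r/d gives 2GMr/d³.
Δg = 2GMr/d³
   = 2 × (6.674 × 10⁻¹¹) × (8.254 × 10³⁶) × (417.8) / (1.173 × 10¹¹)³
   = 2.852 × 10⁻⁴ m/s²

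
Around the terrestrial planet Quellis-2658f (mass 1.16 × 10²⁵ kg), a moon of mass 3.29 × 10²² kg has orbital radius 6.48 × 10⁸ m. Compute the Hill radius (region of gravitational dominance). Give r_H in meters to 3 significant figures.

r_H ≈ a (m/3M)^(1/3)
    = (6.48 × 10⁸) × (3.29 × 10²² / (3 × 1.16 × 10²⁵))^(1/3)
    = 6.36 × 10⁷ m

6.36 × 10⁷ m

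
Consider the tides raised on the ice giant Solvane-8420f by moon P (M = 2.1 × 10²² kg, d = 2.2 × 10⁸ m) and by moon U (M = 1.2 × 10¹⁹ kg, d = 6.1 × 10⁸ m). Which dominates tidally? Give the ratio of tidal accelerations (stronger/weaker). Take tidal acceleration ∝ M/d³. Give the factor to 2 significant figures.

Tidal stretch scales as M/d³; compute that for each body.
Moon P: (2.1 × 10²²) / (2.2 × 10⁸)³ = 1.972 × 10⁻³
Moon U: (1.2 × 10¹⁹) / (6.1 × 10⁸)³ = 5.287 × 10⁻⁸
Ratio (larger/smaller) = 37000

Moon P, by a factor of ≈ 37000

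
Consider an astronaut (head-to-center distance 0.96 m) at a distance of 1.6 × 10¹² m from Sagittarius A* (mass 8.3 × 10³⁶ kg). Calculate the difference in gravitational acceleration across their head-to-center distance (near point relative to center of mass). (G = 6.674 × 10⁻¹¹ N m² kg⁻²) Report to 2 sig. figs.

2.6 × 10⁻¹⁰ m/s²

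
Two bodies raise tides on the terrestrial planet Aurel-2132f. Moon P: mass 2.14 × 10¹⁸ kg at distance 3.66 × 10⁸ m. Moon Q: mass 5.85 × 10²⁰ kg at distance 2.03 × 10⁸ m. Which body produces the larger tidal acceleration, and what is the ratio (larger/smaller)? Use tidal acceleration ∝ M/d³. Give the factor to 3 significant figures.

Tidal acceleration ∝ M/d³, so compare M/d³ for each.
Moon P: (2.14 × 10¹⁸) / (3.66 × 10⁸)³ = 4.365 × 10⁻⁸
Moon Q: (5.85 × 10²⁰) / (2.03 × 10⁸)³ = 6.993 × 10⁻⁵
Ratio (larger/smaller) = 1600

Moon Q, by a factor of ≈ 1600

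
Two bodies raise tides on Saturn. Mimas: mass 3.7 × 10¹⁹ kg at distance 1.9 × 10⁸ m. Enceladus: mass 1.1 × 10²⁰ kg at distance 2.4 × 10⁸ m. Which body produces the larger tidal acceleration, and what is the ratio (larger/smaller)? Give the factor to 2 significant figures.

The tide-raising term goes as M/d³ (the gradient of a 1/d² field).
Mimas: (3.7 × 10¹⁹) / (1.9 × 10⁸)³ = 5.394 × 10⁻⁶
Enceladus: (1.1 × 10²⁰) / (2.4 × 10⁸)³ = 7.957 × 10⁻⁶
Ratio (larger/smaller) = 1.5

Enceladus, by a factor of ≈ 1.5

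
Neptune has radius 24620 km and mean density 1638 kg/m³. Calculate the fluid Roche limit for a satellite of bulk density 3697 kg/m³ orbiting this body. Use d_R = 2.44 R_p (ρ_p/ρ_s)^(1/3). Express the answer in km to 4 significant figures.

d_R = 2.44 × 24620 km × (1638/3697)^(1/3)
    = 45800 km

45800 km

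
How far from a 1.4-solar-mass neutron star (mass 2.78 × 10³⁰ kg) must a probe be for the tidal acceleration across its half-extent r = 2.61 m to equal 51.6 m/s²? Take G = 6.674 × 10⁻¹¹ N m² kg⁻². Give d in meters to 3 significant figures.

2.66 × 10⁶ m

2GMr/d³ = a_tidal  ⇒  d = (2GMr / a_tidal)^(1/3)
d = (2 × 6.674×10⁻¹¹ × (2.78 × 10³⁰) × (2.61) / (51.6))^(1/3)
  = 2.66 × 10⁶ m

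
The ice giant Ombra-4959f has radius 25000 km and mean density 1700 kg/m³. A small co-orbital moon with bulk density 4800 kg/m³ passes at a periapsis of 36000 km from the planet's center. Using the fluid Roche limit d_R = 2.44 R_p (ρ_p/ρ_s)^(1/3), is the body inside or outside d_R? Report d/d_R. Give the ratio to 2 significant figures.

inside; d/d_R ≈ 0.83

d_R = 2.44 × (25000 km) × (1700/4800)^(1/3) = 43160 km
d/d_R = (36000) / (43160) = 0.83
Since d/d_R < 1, the body is inside the Roche limit.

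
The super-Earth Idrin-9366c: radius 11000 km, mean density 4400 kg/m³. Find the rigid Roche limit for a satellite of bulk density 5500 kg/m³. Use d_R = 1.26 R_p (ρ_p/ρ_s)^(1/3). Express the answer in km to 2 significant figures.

13000 km

d_R = 1.26 × 11000 km × (4400/5500)^(1/3)
    = 13000 km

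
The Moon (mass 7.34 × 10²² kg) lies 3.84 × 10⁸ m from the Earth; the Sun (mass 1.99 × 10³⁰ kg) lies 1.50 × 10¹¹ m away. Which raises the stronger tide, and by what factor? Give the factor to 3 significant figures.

The Moon, by a factor of ≈ 2.20

The tide-raising term goes as M/d³ (the gradient of a 1/d² field).
The Moon: (7.34 × 10²²) / (3.84 × 10⁸)³ = 1.296 × 10⁻³
The Sun: (1.99 × 10³⁰) / (1.50 × 10¹¹)³ = 5.896 × 10⁻⁴
Ratio (larger/smaller) = 2.20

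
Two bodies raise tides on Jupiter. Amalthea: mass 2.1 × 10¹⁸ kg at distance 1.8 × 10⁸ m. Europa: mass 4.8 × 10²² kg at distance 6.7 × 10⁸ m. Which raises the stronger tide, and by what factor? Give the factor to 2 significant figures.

Tidal acceleration ∝ M/d³, so compare M/d³ for each.
Amalthea: (2.1 × 10¹⁸) / (1.8 × 10⁸)³ = 3.601 × 10⁻⁷
Europa: (4.8 × 10²²) / (6.7 × 10⁸)³ = 1.596 × 10⁻⁴
Ratio (larger/smaller) = 440

Europa, by a factor of ≈ 440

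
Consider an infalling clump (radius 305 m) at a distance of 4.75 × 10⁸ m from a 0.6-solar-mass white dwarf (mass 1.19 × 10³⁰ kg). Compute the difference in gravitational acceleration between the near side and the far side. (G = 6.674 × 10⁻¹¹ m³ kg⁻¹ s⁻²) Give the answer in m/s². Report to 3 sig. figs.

9.04 × 10⁻⁴ m/s²

a_tidal = 4GMr/d³
        = 4 × (6.674 × 10⁻¹¹) × (1.19 × 10³⁰) × (305) / (4.75 × 10⁸)³
        = 9.04 × 10⁻⁴ m/s²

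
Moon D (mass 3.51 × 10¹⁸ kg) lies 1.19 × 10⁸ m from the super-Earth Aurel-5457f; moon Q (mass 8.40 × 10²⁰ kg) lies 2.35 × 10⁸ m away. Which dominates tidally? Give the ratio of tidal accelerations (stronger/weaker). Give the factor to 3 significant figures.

The tide-raising term goes as M/d³ (the gradient of a 1/d² field).
Moon D: (3.51 × 10¹⁸) / (1.19 × 10⁸)³ = 2.083 × 10⁻⁶
Moon Q: (8.40 × 10²⁰) / (2.35 × 10⁸)³ = 6.473 × 10⁻⁵
Ratio (larger/smaller) = 31.1

Moon Q, by a factor of ≈ 31.1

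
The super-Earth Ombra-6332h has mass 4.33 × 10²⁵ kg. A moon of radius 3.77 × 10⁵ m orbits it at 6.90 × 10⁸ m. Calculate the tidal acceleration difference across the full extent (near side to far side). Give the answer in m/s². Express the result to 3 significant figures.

1.33 × 10⁻⁵ m/s²

Δg = 4GMr/d³
   = 4 × (6.674 × 10⁻¹¹) × (4.33 × 10²⁵) × (3.77 × 10⁵) / (6.90 × 10⁸)³
   = 1.33 × 10⁻⁵ m/s²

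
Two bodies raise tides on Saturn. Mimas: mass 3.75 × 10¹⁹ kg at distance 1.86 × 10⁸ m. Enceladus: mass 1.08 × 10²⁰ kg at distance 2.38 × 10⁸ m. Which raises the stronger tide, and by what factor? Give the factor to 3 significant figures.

Enceladus, by a factor of ≈ 1.37

Tidal acceleration ∝ M/d³, so compare M/d³ for each.
Mimas: (3.75 × 10¹⁹) / (1.86 × 10⁸)³ = 5.828 × 10⁻⁶
Enceladus: (1.08 × 10²⁰) / (2.38 × 10⁸)³ = 8.011 × 10⁻⁶
Ratio (larger/smaller) = 1.37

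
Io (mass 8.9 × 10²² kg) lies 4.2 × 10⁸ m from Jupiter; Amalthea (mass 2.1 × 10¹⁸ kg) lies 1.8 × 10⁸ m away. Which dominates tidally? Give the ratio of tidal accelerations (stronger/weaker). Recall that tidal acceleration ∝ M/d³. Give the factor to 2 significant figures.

Io, by a factor of ≈ 3300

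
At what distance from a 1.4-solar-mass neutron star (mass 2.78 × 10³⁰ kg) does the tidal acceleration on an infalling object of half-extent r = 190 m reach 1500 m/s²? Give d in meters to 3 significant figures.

3.61 × 10⁶ m

2GMr/d³ = a_tidal  ⇒  d = (2GMr / a_tidal)^(1/3)
d = (2 × 6.674×10⁻¹¹ × (2.78 × 10³⁰) × (190) / (1500))^(1/3)
  = 3.61 × 10⁶ m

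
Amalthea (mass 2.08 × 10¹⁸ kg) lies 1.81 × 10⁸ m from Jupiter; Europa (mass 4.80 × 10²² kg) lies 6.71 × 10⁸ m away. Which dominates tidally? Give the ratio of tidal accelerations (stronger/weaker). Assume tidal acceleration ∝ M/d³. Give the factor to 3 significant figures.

The tide-raising term goes as M/d³ (the gradient of a 1/d² field).
Amalthea: (2.08 × 10¹⁸) / (1.81 × 10⁸)³ = 3.508 × 10⁻⁷
Europa: (4.80 × 10²²) / (6.71 × 10⁸)³ = 1.589 × 10⁻⁴
Ratio (larger/smaller) = 453

Europa, by a factor of ≈ 453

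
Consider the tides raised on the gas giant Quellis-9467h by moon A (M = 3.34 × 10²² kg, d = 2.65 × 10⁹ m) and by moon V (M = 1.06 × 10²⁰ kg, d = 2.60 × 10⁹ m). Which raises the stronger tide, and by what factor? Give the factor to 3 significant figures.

Tidal acceleration ∝ M/d³, so compare M/d³ for each.
Moon A: (3.34 × 10²²) / (2.65 × 10⁹)³ = 1.795 × 10⁻⁶
Moon V: (1.06 × 10²⁰) / (2.60 × 10⁹)³ = 6.031 × 10⁻⁹
Ratio (larger/smaller) = 298

Moon A, by a factor of ≈ 298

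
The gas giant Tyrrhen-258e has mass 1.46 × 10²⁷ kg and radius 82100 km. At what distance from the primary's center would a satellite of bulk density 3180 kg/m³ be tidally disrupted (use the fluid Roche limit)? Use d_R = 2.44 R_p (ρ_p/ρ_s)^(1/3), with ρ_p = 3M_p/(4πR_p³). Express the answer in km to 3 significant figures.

1.17 × 10⁵ km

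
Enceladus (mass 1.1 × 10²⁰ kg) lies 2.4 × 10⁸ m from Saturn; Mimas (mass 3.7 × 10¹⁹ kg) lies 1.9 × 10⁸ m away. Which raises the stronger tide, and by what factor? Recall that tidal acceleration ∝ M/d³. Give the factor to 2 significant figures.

Enceladus, by a factor of ≈ 1.5

Tidal stretch scales as M/d³; compute that for each body.
Enceladus: (1.1 × 10²⁰) / (2.4 × 10⁸)³ = 7.957 × 10⁻⁶
Mimas: (3.7 × 10¹⁹) / (1.9 × 10⁸)³ = 5.394 × 10⁻⁶
Ratio (larger/smaller) = 1.5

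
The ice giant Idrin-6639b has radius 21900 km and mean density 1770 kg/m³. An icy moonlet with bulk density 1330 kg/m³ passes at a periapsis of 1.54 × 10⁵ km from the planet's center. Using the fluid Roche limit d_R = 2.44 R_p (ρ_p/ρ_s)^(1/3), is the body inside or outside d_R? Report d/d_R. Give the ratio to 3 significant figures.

d_R = 2.44 × (21900 km) × (1770/1330)^(1/3) = 58780 km
d/d_R = (1.54 × 10⁵) / (58780) = 2.62
Since d/d_R > 1, the body is outside the Roche limit.

outside; d/d_R ≈ 2.62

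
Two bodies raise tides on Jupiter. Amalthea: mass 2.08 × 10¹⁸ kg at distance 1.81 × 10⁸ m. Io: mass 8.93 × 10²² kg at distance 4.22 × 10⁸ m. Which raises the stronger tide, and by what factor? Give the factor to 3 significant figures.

The tide-raising term goes as M/d³ (the gradient of a 1/d² field).
Amalthea: (2.08 × 10¹⁸) / (1.81 × 10⁸)³ = 3.508 × 10⁻⁷
Io: (8.93 × 10²²) / (4.22 × 10⁸)³ = 1.188 × 10⁻³
Ratio (larger/smaller) = 3390

Io, by a factor of ≈ 3390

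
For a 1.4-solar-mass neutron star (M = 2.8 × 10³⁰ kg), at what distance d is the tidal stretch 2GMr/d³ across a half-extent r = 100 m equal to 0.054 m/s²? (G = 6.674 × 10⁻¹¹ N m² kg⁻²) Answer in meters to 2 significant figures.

2GMr/d³ = a_tidal  ⇒  d = (2GMr / a_tidal)^(1/3)
d = (2 × 6.674×10⁻¹¹ × (2.8 × 10³⁰) × (100) / (0.054))^(1/3)
  = 8.8 × 10⁷ m

8.8 × 10⁷ m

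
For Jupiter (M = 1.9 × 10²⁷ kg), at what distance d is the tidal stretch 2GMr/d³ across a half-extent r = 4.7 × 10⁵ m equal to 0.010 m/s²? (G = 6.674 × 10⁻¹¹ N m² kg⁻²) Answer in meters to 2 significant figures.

2.3 × 10⁸ m

2GMr/d³ = a_tidal  ⇒  d = (2GMr / a_tidal)^(1/3)
d = (2 × 6.674×10⁻¹¹ × (1.9 × 10²⁷) × (4.7 × 10⁵) / (0.010))^(1/3)
  = 2.3 × 10⁸ m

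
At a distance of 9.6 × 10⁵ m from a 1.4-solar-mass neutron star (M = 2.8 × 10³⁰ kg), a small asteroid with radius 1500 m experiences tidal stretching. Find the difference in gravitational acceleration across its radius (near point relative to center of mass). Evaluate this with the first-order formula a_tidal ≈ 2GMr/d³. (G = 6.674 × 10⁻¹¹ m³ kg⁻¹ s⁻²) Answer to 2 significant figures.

Since r ≪ d, expand the inverse-square field across one radius to get the leading 2GMr/d³ term.
a_tidal = 2GMr/d³
        = 2 × (6.674 × 10⁻¹¹) × (2.8 × 10³⁰) × (1500) / (9.6 × 10⁵)³
        = 6.3 × 10⁵ m/s²

6.3 × 10⁵ m/s²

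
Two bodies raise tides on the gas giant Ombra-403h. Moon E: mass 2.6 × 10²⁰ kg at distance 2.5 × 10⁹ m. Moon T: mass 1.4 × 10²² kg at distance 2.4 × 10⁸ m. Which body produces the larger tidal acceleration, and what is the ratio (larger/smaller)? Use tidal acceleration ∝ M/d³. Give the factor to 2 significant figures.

Moon T, by a factor of ≈ 61000

The tide-raising term goes as M/d³ (the gradient of a 1/d² field).
Moon E: (2.6 × 10²⁰) / (2.5 × 10⁹)³ = 1.664 × 10⁻⁸
Moon T: (1.4 × 10²²) / (2.4 × 10⁸)³ = 1.013 × 10⁻³
Ratio (larger/smaller) = 61000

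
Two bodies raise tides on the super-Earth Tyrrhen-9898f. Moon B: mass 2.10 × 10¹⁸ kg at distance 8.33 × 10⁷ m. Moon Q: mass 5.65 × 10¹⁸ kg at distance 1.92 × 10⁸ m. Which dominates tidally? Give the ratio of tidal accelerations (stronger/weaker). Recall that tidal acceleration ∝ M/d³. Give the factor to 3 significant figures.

Moon B, by a factor of ≈ 4.55

The tide-raising term goes as M/d³ (the gradient of a 1/d² field).
Moon B: (2.10 × 10¹⁸) / (8.33 × 10⁷)³ = 3.633 × 10⁻⁶
Moon Q: (5.65 × 10¹⁸) / (1.92 × 10⁸)³ = 7.983 × 10⁻⁷
Ratio (larger/smaller) = 4.55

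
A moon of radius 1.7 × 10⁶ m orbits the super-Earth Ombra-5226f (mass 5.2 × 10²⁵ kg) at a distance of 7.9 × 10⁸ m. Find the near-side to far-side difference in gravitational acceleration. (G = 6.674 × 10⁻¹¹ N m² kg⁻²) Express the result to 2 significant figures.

Δa = 4GMr/d³
   = 4 × (6.674 × 10⁻¹¹) × (5.2 × 10²⁵) × (1.7 × 10⁶) / (7.9 × 10⁸)³
   = 4.8 × 10⁻⁵ m/s²

4.8 × 10⁻⁵ m/s²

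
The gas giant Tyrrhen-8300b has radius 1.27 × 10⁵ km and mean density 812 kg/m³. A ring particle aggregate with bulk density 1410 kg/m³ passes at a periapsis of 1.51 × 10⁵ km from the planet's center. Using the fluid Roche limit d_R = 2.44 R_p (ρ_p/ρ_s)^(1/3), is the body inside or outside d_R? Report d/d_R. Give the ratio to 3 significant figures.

d_R = 2.44 × (1.27 × 10⁵ km) × (812/1410)^(1/3) = 2.578 × 10⁵ km
d/d_R = (1.51 × 10⁵) / (2.578 × 10⁵) = 0.586
Since d/d_R < 1, the body is inside the Roche limit.

inside; d/d_R ≈ 0.586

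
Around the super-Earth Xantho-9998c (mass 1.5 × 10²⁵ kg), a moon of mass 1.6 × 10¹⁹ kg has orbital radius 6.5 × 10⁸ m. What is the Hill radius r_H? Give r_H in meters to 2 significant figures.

4.6 × 10⁶ m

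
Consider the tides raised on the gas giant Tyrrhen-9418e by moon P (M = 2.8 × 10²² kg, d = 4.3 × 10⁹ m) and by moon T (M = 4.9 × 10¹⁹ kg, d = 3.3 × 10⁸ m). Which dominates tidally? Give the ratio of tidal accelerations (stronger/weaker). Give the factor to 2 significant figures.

Moon T, by a factor of ≈ 3.9

The tide-raising term goes as M/d³ (the gradient of a 1/d² field).
Moon P: (2.8 × 10²²) / (4.3 × 10⁹)³ = 3.522 × 10⁻⁷
Moon T: (4.9 × 10¹⁹) / (3.3 × 10⁸)³ = 1.363 × 10⁻⁶
Ratio (larger/smaller) = 3.9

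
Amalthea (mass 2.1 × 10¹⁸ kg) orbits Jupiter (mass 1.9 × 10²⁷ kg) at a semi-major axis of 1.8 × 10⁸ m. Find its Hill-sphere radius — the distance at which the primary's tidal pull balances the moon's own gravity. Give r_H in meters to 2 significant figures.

r_H ≈ a (m/3M)^(1/3)
    = (1.8 × 10⁸) × (2.1 × 10¹⁸ / (3 × 1.9 × 10²⁷))^(1/3)
    = 1.3 × 10⁵ m

1.3 × 10⁵ m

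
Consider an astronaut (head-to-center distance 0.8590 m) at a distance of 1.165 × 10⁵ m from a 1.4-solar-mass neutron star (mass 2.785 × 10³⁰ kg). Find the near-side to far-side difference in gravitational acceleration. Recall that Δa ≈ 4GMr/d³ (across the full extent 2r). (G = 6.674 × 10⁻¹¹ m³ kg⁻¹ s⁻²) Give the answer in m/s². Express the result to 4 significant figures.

4.039 × 10⁵ m/s²

a_tidal = 4GMr/d³
        = 4 × (6.674 × 10⁻¹¹) × (2.785 × 10³⁰) × (0.8590) / (1.165 × 10⁵)³
        = 4.039 × 10⁵ m/s²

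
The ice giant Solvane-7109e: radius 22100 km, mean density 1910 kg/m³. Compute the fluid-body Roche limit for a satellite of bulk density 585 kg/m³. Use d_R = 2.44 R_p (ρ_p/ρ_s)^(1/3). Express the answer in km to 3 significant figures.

80000 km

d_R = 2.44 × 22100 km × (1910/585)^(1/3)
    = 80000 km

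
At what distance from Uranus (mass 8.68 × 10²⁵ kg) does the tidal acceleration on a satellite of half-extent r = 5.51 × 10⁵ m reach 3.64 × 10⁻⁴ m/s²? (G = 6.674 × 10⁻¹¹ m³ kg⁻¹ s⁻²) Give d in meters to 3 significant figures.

2.60 × 10⁸ m

2GMr/d³ = a_tidal  ⇒  d = (2GMr / a_tidal)^(1/3)
d = (2 × 6.674×10⁻¹¹ × (8.68 × 10²⁵) × (5.51 × 10⁵) / (3.64 × 10⁻⁴))^(1/3)
  = 2.60 × 10⁸ m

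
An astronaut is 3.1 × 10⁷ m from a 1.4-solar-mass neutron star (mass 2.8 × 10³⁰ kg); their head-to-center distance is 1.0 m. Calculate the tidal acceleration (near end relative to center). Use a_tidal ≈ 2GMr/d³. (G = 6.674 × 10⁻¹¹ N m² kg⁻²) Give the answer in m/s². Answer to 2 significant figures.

1.3 × 10⁻² m/s²

Since r ≪ d, expand the inverse-square field across one radius to get the leading 2GMr/d³ term.
a_tidal = 2GMr/d³
        = 2 × (6.674 × 10⁻¹¹) × (2.8 × 10³⁰) × (1.0) / (3.1 × 10⁷)³
        = 1.3 × 10⁻² m/s²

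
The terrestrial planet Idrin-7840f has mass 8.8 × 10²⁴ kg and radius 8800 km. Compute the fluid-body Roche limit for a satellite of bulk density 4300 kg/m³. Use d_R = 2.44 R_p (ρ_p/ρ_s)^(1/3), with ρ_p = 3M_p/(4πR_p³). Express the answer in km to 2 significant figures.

19000 km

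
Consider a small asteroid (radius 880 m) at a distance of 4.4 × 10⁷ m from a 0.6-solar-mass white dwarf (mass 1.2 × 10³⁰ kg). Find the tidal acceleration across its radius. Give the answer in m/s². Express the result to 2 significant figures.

1.7 m/s²

Differencing GM/(d−r)² and GM/d² to first order in r/d gives 2GMr/d³.
a_tidal = 2GMr/d³
        = 2 × (6.674 × 10⁻¹¹) × (1.2 × 10³⁰) × (880) / (4.4 × 10⁷)³
        = 1.7 m/s²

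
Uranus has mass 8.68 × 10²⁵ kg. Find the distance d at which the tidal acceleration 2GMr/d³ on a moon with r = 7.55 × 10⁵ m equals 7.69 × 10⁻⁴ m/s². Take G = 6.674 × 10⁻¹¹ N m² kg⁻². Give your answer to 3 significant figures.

2GMr/d³ = a_tidal  ⇒  d = (2GMr / a_tidal)^(1/3)
d = (2 × 6.674×10⁻¹¹ × (8.68 × 10²⁵) × (7.55 × 10⁵) / (7.69 × 10⁻⁴))^(1/3)
  = 2.25 × 10⁸ m

2.25 × 10⁸ m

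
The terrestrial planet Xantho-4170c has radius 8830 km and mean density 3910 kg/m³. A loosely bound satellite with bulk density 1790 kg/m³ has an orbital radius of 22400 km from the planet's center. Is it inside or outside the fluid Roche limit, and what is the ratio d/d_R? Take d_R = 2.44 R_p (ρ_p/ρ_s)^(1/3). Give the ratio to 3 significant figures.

inside; d/d_R ≈ 0.801

d_R = 2.44 × (8830 km) × (3910/1790)^(1/3) = 27950 km
d/d_R = (22400) / (27950) = 0.801
Since d/d_R < 1, the body is inside the Roche limit.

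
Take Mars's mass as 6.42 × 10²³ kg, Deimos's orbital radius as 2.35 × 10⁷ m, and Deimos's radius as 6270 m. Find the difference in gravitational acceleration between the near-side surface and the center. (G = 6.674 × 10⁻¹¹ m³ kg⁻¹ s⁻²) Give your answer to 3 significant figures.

Δa = 2GMr/d³
   = 2 × (6.674 × 10⁻¹¹) × (6.42 × 10²³) × (6270) / (2.35 × 10⁷)³
   = 4.14 × 10⁻⁵ m/s²

4.14 × 10⁻⁵ m/s²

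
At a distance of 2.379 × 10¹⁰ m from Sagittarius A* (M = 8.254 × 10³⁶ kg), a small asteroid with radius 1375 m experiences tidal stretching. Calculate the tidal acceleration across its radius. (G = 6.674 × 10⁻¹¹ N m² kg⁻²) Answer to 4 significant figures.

1.125 × 10⁻¹ m/s²

a_tidal = 2GMr/d³
        = 2 × (6.674 × 10⁻¹¹) × (8.254 × 10³⁶) × (1375) / (2.379 × 10¹⁰)³
        = 1.125 × 10⁻¹ m/s²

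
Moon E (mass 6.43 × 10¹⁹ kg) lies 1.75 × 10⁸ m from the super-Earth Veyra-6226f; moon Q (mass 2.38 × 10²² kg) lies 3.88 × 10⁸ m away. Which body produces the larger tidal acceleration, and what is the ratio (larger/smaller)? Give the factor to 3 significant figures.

Moon Q, by a factor of ≈ 34.0

Compare M/d³ for the two perturbers:
Moon E: (6.43 × 10¹⁹) / (1.75 × 10⁸)³ = 1.200 × 10⁻⁵
Moon Q: (2.38 × 10²²) / (3.88 × 10⁸)³ = 4.075 × 10⁻⁴
Ratio (larger/smaller) = 34.0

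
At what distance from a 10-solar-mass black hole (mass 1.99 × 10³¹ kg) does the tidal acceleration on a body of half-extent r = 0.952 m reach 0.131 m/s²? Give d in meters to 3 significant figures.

2.68 × 10⁷ m

2GMr/d³ = a_tidal  ⇒  d = (2GMr / a_tidal)^(1/3)
d = (2 × 6.674×10⁻¹¹ × (1.99 × 10³¹) × (0.952) / (0.131))^(1/3)
  = 2.68 × 10⁷ m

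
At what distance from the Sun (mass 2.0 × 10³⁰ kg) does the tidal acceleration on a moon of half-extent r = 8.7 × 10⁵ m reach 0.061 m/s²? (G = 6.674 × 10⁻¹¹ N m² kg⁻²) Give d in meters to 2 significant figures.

1.6 × 10⁹ m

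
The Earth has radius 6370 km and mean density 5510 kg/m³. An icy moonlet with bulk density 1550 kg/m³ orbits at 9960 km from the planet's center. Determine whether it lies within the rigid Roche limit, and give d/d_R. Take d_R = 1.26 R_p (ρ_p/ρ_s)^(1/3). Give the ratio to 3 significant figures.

inside; d/d_R ≈ 0.813

d_R = 1.26 × (6370 km) × (5510/1550)^(1/3) = 12250 km
d/d_R = (9960) / (12250) = 0.813
Since d/d_R < 1, the body is inside the Roche limit.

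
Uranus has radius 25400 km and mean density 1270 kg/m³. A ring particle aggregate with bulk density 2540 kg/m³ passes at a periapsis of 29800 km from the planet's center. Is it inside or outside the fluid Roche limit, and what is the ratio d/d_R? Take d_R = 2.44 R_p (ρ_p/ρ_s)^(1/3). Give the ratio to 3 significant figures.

inside; d/d_R ≈ 0.606

d_R = 2.44 × (25400 km) × (1270/2540)^(1/3) = 49190 km
d/d_R = (29800) / (49190) = 0.606
Since d/d_R < 1, the body is inside the Roche limit.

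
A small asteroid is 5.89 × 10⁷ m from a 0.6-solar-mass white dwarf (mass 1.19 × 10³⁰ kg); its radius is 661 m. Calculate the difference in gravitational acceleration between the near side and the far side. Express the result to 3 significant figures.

1.03 m/s²

a_tidal = 4GMr/d³
        = 4 × (6.674 × 10⁻¹¹) × (1.19 × 10³⁰) × (661) / (5.89 × 10⁷)³
        = 1.03 m/s²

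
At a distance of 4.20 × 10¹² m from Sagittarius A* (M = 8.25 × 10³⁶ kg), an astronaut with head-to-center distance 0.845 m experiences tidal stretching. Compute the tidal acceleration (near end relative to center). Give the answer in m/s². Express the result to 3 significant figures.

Δa = 2GMr/d³
   = 2 × (6.674 × 10⁻¹¹) × (8.25 × 10³⁶) × (0.845) / (4.20 × 10¹²)³
   = 1.26 × 10⁻¹¹ m/s²

1.26 × 10⁻¹¹ m/s²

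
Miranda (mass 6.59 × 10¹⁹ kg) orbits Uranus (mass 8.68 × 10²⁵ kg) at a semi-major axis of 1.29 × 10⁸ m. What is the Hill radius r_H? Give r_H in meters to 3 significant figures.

r_H ≈ a (m/3M)^(1/3)
    = (1.29 × 10⁸) × (6.59 × 10¹⁹ / (3 × 8.68 × 10²⁵))^(1/3)
    = 8.16 × 10⁵ m

8.16 × 10⁵ m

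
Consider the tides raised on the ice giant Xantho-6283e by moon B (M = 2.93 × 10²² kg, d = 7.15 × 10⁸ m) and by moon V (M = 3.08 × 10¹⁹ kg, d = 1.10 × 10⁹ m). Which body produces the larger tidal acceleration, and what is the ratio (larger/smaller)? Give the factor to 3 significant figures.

The tide-raising term goes as M/d³ (the gradient of a 1/d² field).
Moon B: (2.93 × 10²²) / (7.15 × 10⁸)³ = 8.016 × 10⁻⁵
Moon V: (3.08 × 10¹⁹) / (1.10 × 10⁹)³ = 2.314 × 10⁻⁸
Ratio (larger/smaller) = 3460

Moon B, by a factor of ≈ 3460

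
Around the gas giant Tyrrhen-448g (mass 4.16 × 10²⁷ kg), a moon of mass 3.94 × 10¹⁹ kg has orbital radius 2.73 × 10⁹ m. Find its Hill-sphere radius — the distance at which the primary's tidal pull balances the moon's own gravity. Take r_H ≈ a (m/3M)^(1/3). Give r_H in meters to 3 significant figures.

r_H ≈ a (m/3M)^(1/3)
    = (2.73 × 10⁹) × (3.94 × 10¹⁹ / (3 × 4.16 × 10²⁷))^(1/3)
    = 4.00 × 10⁶ m

4.00 × 10⁶ m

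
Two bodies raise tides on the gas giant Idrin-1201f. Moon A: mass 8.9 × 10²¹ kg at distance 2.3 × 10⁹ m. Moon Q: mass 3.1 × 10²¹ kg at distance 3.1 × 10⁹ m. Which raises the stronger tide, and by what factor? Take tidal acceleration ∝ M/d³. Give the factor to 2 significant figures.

Moon A, by a factor of ≈ 7.0

Tidal stretch scales as M/d³; compute that for each body.
Moon A: (8.9 × 10²¹) / (2.3 × 10⁹)³ = 7.315 × 10⁻⁷
Moon Q: (3.1 × 10²¹) / (3.1 × 10⁹)³ = 1.041 × 10⁻⁷
Ratio (larger/smaller) = 7.0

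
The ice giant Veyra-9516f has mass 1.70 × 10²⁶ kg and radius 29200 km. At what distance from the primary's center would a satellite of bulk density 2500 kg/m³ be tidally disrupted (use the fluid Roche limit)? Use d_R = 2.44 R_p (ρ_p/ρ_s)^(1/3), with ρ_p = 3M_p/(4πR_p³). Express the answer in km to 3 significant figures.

ρ_p = 3M_p/(4πR_p³) = 3 × (1.70 × 10²⁶) / (4π × (2.92 × 10⁷ m)³) = 1630 kg/m³
d_R = 2.44 × 29200 km × (1630/2500)^(1/3)
    = 61800 km

61800 km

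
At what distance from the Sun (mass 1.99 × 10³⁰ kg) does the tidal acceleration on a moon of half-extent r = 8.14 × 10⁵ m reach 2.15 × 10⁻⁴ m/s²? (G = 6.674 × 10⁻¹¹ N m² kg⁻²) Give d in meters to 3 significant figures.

1.00 × 10¹⁰ m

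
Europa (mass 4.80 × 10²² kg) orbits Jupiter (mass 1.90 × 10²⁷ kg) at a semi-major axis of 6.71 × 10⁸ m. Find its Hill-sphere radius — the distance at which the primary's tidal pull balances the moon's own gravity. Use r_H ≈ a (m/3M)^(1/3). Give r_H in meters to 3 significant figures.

r_H ≈ a (m/3M)^(1/3)
    = (6.71 × 10⁸) × (4.80 × 10²² / (3 × 1.90 × 10²⁷))^(1/3)
    = 1.37 × 10⁷ m

1.37 × 10⁷ m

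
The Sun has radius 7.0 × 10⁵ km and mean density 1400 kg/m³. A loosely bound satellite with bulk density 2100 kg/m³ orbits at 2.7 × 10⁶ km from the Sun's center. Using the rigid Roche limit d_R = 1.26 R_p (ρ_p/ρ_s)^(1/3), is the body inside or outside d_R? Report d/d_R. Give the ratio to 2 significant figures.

d_R = 1.26 × (7.0 × 10⁵ km) × (1400/2100)^(1/3) = 7.705 × 10⁵ km
d/d_R = (2.7 × 10⁶) / (7.705 × 10⁵) = 3.5
Since d/d_R > 1, the body is outside the Roche limit.

outside; d/d_R ≈ 3.5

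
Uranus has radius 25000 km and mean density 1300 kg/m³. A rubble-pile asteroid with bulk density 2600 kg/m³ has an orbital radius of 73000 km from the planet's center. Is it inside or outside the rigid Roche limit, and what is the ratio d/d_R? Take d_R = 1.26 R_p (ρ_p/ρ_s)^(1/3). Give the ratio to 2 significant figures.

d_R = 1.26 × (25000 km) × (1300/2600)^(1/3) = 25000 km
d/d_R = (73000) / (25000) = 2.9
Since d/d_R > 1, the body is outside the Roche limit.

outside; d/d_R ≈ 2.9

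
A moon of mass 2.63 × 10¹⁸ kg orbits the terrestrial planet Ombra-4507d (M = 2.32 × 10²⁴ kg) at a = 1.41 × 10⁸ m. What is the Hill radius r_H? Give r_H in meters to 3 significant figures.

r_H ≈ a (m/3M)^(1/3)
    = (1.41 × 10⁸) × (2.63 × 10¹⁸ / (3 × 2.32 × 10²⁴))^(1/3)
    = 1.02 × 10⁶ m

1.02 × 10⁶ m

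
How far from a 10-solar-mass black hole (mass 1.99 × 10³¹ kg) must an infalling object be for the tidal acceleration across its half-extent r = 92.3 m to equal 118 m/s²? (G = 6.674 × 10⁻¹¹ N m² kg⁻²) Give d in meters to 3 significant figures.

2GMr/d³ = a_tidal  ⇒  d = (2GMr / a_tidal)^(1/3)
d = (2 × 6.674×10⁻¹¹ × (1.99 × 10³¹) × (92.3) / (118))^(1/3)
  = 1.28 × 10⁷ m

1.28 × 10⁷ m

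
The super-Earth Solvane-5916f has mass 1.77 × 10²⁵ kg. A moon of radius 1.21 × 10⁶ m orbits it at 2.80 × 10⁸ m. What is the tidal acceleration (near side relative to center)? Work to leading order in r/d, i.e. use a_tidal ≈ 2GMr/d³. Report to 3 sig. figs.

1.30 × 10⁻⁴ m/s²

Δa = 2GMr/d³
   = 2 × (6.674 × 10⁻¹¹) × (1.77 × 10²⁵) × (1.21 × 10⁶) / (2.80 × 10⁸)³
   = 1.30 × 10⁻⁴ m/s²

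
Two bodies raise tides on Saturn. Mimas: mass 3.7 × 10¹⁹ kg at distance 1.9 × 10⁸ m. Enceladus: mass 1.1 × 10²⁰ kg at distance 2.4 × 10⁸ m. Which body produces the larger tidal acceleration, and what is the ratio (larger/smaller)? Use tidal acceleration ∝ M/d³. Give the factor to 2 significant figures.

Enceladus, by a factor of ≈ 1.5

The tide-raising term goes as M/d³ (the gradient of a 1/d² field).
Mimas: (3.7 × 10¹⁹) / (1.9 × 10⁸)³ = 5.394 × 10⁻⁶
Enceladus: (1.1 × 10²⁰) / (2.4 × 10⁸)³ = 7.957 × 10⁻⁶
Ratio (larger/smaller) = 1.5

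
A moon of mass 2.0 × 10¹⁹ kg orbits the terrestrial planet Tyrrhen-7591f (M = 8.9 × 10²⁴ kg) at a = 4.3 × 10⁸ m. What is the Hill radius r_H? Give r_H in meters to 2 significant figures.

3.9 × 10⁶ m

r_H ≈ a (m/3M)^(1/3)
    = (4.3 × 10⁸) × (2.0 × 10¹⁹ / (3 × 8.9 × 10²⁴))^(1/3)
    = 3.9 × 10⁶ m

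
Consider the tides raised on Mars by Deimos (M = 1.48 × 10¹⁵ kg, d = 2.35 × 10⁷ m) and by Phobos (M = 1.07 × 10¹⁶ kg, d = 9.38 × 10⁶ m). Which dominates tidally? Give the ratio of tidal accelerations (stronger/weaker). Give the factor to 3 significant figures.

Tidal stretch scales as M/d³; compute that for each body.
Deimos: (1.48 × 10¹⁵) / (2.35 × 10⁷)³ = 1.140 × 10⁻⁷
Phobos: (1.07 × 10¹⁶) / (9.38 × 10⁶)³ = 1.297 × 10⁻⁵
Ratio (larger/smaller) = 114

Phobos, by a factor of ≈ 114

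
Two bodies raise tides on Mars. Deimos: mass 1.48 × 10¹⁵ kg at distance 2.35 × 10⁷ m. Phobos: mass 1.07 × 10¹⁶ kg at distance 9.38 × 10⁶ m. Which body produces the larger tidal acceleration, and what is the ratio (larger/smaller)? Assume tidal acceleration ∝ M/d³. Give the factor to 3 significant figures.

The tide-raising term goes as M/d³ (the gradient of a 1/d² field).
Deimos: (1.48 × 10¹⁵) / (2.35 × 10⁷)³ = 1.140 × 10⁻⁷
Phobos: (1.07 × 10¹⁶) / (9.38 × 10⁶)³ = 1.297 × 10⁻⁵
Ratio (larger/smaller) = 114

Phobos, by a factor of ≈ 114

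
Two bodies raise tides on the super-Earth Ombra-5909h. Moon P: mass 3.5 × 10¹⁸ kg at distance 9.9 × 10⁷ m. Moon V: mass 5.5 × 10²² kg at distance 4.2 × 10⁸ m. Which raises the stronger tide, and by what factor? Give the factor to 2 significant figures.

Moon V, by a factor of ≈ 210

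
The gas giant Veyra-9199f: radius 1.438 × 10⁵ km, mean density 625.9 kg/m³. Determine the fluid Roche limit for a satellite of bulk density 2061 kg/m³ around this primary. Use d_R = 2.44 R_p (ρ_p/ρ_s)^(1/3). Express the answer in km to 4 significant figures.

2.358 × 10⁵ km

d_R = 2.44 × 1.438 × 10⁵ km × (625.9/2061)^(1/3)
    = 2.358 × 10⁵ km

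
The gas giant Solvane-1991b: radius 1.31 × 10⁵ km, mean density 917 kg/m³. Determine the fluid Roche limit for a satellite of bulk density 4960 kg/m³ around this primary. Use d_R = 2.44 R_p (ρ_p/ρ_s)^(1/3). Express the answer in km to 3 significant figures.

d_R = 2.44 × 1.31 × 10⁵ km × (917/4960)^(1/3)
    = 1.82 × 10⁵ km

1.82 × 10⁵ km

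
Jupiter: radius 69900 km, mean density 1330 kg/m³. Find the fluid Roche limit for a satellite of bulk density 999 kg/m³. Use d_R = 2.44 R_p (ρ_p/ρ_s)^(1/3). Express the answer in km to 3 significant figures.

1.88 × 10⁵ km

d_R = 2.44 × 69900 km × (1330/999)^(1/3)
    = 1.88 × 10⁵ km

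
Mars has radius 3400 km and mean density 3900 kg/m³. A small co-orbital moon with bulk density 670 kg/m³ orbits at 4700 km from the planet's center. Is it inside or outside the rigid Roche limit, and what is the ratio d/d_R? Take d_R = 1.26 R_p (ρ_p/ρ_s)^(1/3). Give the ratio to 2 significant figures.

d_R = 1.26 × (3400 km) × (3900/670)^(1/3) = 7706 km
d/d_R = (4700) / (7706) = 0.61
Since d/d_R < 1, the body is inside the Roche limit.

inside; d/d_R ≈ 0.61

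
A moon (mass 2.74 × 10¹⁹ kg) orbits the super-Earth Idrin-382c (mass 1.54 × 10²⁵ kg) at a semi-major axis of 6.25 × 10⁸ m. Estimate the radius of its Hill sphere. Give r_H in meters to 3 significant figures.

r_H ≈ a (m/3M)^(1/3)
    = (6.25 × 10⁸) × (2.74 × 10¹⁹ / (3 × 1.54 × 10²⁵))^(1/3)
    = 5.25 × 10⁶ m

5.25 × 10⁶ m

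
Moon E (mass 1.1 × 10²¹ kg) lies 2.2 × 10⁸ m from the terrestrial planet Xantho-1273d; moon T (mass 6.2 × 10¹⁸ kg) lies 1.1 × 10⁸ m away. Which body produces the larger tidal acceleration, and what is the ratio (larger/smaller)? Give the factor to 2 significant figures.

Tidal acceleration ∝ M/d³, so compare M/d³ for each.
Moon E: (1.1 × 10²¹) / (2.2 × 10⁸)³ = 1.033 × 10⁻⁴
Moon T: (6.2 × 10¹⁸) / (1.1 × 10⁸)³ = 4.658 × 10⁻⁶
Ratio (larger/smaller) = 22

Moon E, by a factor of ≈ 22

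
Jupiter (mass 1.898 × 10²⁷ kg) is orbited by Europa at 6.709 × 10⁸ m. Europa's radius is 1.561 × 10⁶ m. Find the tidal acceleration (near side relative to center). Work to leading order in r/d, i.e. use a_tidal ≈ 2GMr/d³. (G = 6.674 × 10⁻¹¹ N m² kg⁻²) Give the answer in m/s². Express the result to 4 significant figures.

1.310 × 10⁻³ m/s²

Since r ≪ d, expand the inverse-square field across one radius to get the leading 2GMr/d³ term.
Δa = 2GMr/d³
   = 2 × (6.674 × 10⁻¹¹) × (1.898 × 10²⁷) × (1.561 × 10⁶) / (6.709 × 10⁸)³
   = 1.310 × 10⁻³ m/s²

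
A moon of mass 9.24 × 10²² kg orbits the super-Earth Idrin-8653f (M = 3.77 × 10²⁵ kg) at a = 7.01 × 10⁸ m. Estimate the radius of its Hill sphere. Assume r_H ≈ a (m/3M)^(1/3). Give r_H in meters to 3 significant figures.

6.55 × 10⁷ m

r_H ≈ a (m/3M)^(1/3)
    = (7.01 × 10⁸) × (9.24 × 10²² / (3 × 3.77 × 10²⁵))^(1/3)
    = 6.55 × 10⁷ m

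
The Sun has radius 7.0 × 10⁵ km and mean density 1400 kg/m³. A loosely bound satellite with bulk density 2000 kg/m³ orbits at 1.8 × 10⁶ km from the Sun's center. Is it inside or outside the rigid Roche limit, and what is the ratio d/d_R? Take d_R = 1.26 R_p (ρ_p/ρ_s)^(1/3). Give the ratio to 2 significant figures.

d_R = 1.26 × (7.0 × 10⁵ km) × (1400/2000)^(1/3) = 7.831 × 10⁵ km
d/d_R = (1.8 × 10⁶) / (7.831 × 10⁵) = 2.3
Since d/d_R > 1, the body is outside the Roche limit.

outside; d/d_R ≈ 2.3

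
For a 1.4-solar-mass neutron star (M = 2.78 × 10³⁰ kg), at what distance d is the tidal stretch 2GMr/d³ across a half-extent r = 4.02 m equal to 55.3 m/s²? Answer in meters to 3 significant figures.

3.00 × 10⁶ m

2GMr/d³ = a_tidal  ⇒  d = (2GMr / a_tidal)^(1/3)
d = (2 × 6.674×10⁻¹¹ × (2.78 × 10³⁰) × (4.02) / (55.3))^(1/3)
  = 3.00 × 10⁶ m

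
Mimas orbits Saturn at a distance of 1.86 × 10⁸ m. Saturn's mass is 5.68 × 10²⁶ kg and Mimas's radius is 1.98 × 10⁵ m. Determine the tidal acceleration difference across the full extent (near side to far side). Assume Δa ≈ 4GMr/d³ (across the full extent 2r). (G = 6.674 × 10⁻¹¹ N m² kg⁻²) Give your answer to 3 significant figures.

Δa = 4GMr/d³
   = 4 × (6.674 × 10⁻¹¹) × (5.68 × 10²⁶) × (1.98 × 10⁵) / (1.86 × 10⁸)³
   = 4.67 × 10⁻³ m/s²

4.67 × 10⁻³ m/s²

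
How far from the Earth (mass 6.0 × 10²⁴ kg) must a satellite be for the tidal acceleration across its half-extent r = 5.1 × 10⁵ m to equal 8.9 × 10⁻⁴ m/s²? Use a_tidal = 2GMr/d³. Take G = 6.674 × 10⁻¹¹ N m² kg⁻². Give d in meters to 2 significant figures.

7.7 × 10⁷ m

2GMr/d³ = a_tidal  ⇒  d = (2GMr / a_tidal)^(1/3)
d = (2 × 6.674×10⁻¹¹ × (6.0 × 10²⁴) × (5.1 × 10⁵) / (8.9 × 10⁻⁴))^(1/3)
  = 7.7 × 10⁷ m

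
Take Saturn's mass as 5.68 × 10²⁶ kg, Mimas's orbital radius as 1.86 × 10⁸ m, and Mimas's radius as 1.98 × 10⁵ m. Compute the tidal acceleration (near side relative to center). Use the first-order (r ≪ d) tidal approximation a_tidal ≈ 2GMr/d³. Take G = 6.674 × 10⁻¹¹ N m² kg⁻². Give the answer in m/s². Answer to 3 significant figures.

Δg = 2GMr/d³
   = 2 × (6.674 × 10⁻¹¹) × (5.68 × 10²⁶) × (1.98 × 10⁵) / (1.86 × 10⁸)³
   = 2.33 × 10⁻³ m/s²

2.33 × 10⁻³ m/s²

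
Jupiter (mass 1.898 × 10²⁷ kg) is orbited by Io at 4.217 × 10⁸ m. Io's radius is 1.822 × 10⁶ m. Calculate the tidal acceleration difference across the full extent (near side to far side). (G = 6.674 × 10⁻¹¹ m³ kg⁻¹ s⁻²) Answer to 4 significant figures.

Δa = 4GMr/d³
   = 4 × (6.674 × 10⁻¹¹) × (1.898 × 10²⁷) × (1.822 × 10⁶) / (4.217 × 10⁸)³
   = 1.231 × 10⁻² m/s²

1.231 × 10⁻² m/s²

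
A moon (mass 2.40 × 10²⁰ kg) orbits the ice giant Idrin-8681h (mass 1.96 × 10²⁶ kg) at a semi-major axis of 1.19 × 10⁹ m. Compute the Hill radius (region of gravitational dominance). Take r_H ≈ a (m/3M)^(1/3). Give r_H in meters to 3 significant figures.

r_H ≈ a (m/3M)^(1/3)
    = (1.19 × 10⁹) × (2.40 × 10²⁰ / (3 × 1.96 × 10²⁶))^(1/3)
    = 8.83 × 10⁶ m

8.83 × 10⁶ m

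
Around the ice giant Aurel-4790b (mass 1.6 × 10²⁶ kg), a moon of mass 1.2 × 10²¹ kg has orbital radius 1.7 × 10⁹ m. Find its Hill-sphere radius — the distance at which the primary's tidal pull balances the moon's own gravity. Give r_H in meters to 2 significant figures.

2.3 × 10⁷ m

r_H ≈ a (m/3M)^(1/3)
    = (1.7 × 10⁹) × (1.2 × 10²¹ / (3 × 1.6 × 10²⁶))^(1/3)
    = 2.3 × 10⁷ m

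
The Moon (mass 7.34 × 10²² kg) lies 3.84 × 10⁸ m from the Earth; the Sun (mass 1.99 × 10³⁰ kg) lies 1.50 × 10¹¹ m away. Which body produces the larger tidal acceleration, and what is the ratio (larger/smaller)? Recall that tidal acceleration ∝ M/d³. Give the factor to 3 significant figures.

The tide-raising term goes as M/d³ (the gradient of a 1/d² field).
The Moon: (7.34 × 10²²) / (3.84 × 10⁸)³ = 1.296 × 10⁻³
The Sun: (1.99 × 10³⁰) / (1.50 × 10¹¹)³ = 5.896 × 10⁻⁴
Ratio (larger/smaller) = 2.20

The Moon, by a factor of ≈ 2.20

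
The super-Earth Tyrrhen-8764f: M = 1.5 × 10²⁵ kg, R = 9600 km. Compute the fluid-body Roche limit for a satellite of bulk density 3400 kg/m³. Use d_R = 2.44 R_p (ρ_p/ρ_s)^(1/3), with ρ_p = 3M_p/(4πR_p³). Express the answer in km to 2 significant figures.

ρ_p = 3M_p/(4πR_p³) = 3 × (1.5 × 10²⁵) / (4π × (9.6 × 10⁶ m)³) = 4000 kg/m³
d_R = 2.44 × 9600 km × (4000/3400)^(1/3)
    = 25000 km

25000 km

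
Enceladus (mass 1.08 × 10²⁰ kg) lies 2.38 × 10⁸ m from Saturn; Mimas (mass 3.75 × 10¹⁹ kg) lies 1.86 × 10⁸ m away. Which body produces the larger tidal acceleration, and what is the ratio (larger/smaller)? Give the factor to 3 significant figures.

Compare M/d³ for the two perturbers:
Enceladus: (1.08 × 10²⁰) / (2.38 × 10⁸)³ = 8.011 × 10⁻⁶
Mimas: (3.75 × 10¹⁹) / (1.86 × 10⁸)³ = 5.828 × 10⁻⁶
Ratio (larger/smaller) = 1.37

Enceladus, by a factor of ≈ 1.37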